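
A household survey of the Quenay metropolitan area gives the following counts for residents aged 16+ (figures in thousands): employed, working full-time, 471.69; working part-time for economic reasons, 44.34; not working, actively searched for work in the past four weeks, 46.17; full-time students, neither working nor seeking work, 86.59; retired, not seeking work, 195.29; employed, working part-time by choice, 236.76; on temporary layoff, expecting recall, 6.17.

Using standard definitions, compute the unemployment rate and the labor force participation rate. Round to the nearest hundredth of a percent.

Unemployment rate ≈ 6.50%; labor force participation rate ≈ 74.07%.

Employed = 471.69 + 44.34 + 236.76 = 752.79 thousand (anyone who worked, including part-time for economic reasons, counts as employed).
Unemployed = 46.17 + 6.17 = 52.34 thousand (jobless and actively searching, or on temporary layoff).
Labor force = 752.79 + 52.34 = 805.13 thousand.
Not in labor force = 86.59 + 195.29 = 281.88 thousand (those not working and not actively searching are outside the labor force).
Civilian working-age population = 805.13 + 281.88 = 1,087.01 thousand.
Unemployment rate = 52.34 / 805.13 = 6.50%.
Labor force participation rate = 805.13 / 1,087.01 = 74.07%.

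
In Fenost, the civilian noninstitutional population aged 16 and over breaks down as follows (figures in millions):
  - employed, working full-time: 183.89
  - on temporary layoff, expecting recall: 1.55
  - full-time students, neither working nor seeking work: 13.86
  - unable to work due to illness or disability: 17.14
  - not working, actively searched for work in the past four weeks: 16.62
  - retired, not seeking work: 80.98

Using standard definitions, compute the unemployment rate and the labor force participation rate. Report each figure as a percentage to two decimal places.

Employed = 183.89 million.
Unemployed = 1.55 + 16.62 = 18.17 million (jobless and actively searching, or on temporary layoff).
Labor force = 183.89 + 18.17 = 202.06 million.
Not in labor force = 13.86 + 17.14 + 80.98 = 111.98 million (those not working and not actively searching are outside the labor force).
Civilian working-age population = 202.06 + 111.98 = 314.04 million.
Unemployment rate = 18.17 / 202.06 = 8.99%.
Labor force participation rate = 202.06 / 314.04 = 64.34%.

Unemployment rate ≈ 8.99%; labor force participation rate ≈ 64.34%.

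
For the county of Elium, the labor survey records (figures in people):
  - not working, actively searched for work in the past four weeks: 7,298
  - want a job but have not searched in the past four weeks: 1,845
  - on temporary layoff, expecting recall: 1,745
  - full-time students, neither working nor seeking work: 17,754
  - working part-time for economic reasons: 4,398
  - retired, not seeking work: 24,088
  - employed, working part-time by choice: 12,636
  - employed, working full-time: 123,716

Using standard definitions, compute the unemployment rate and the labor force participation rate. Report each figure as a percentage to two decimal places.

Employed = 4,398 + 12,636 + 123,716 = 140,750 (anyone who worked, including part-time for economic reasons, counts as employed).
Unemployed = 7,298 + 1,745 = 9,043 (jobless and actively searching, or on temporary layoff).
Labor force = 140,750 + 9,043 = 149,793.
Not in labor force = 1,845 + 17,754 + 24,088 = 43,687 (those not working and not actively searching are outside the labor force — including those who want a job but have given up searching).
Civilian working-age population = 149,793 + 43,687 = 193,480.
Unemployment rate = 9,043 / 149,793 = 6.04%.
Labor force participation rate = 149,793 / 193,480 = 77.42%.

Unemployment rate ≈ 6.04%; labor force participation rate ≈ 77.42%.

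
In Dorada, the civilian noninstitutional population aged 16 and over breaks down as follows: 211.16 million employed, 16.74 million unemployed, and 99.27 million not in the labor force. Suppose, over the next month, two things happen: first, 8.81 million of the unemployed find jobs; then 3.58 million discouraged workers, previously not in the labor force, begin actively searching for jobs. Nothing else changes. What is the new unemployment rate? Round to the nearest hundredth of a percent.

New unemployment rate ≈ 4.97%.

Initially, labor force = 211.16 + 16.74 = 227.90 million, so u = 16.74/227.90 = 7.35%.
After the first change, unemployed falls and employed rises by 8.81; labor force unchanged → E = 219.97, U = 7.93, labor force = 227.90 million.
After the second change, unemployed and labor force both rise by 3.58 → E = 219.97, U = 11.51, labor force = 231.48 million.
New unemployment rate = 11.51 / 231.48 = 4.97%.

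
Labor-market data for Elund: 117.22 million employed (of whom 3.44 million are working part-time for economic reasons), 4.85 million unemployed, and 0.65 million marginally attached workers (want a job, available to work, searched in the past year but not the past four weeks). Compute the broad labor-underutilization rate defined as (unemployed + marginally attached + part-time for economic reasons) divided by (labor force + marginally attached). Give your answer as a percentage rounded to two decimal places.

Labor force = 117.22 + 4.85 = 122.07 million.
Numerator = 4.85 + 0.65 + 3.44 = 8.94 million.
Denominator = 122.07 + 0.65 = 122.72 million.
Broad rate = 8.94 / 122.72 = 7.28%.

Broad underutilization rate ≈ 7.28%.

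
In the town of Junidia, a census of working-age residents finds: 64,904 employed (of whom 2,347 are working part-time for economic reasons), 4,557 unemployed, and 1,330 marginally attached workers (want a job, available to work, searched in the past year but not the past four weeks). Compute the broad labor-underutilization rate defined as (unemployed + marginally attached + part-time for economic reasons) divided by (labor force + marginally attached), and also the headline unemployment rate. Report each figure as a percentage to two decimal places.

Broad underutilization rate ≈ 11.63%; headline unemployment rate ≈ 6.56%.

Labor force = 64,904 + 4,557 = 69,461.
Numerator = 4,557 + 1,330 + 2,347 = 8,234.
Denominator = 69,461 + 1,330 = 70,791.
Broad rate = 8,234 / 70,791 = 11.63%.
Headline unemployment rate = 4,557 / 69,461 = 6.56%.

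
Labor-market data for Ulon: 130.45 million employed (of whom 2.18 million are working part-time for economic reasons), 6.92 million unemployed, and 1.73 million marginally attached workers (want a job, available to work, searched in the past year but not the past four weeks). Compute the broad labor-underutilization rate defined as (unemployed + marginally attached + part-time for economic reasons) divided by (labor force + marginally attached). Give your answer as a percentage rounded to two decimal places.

Labor force = 130.45 + 6.92 = 137.37 million.
Numerator = 6.92 + 1.73 + 2.18 = 10.83 million.
Denominator = 137.37 + 1.73 = 139.10 million.
Broad rate = 10.83 / 139.10 = 7.79%.

Broad underutilization rate ≈ 7.79%.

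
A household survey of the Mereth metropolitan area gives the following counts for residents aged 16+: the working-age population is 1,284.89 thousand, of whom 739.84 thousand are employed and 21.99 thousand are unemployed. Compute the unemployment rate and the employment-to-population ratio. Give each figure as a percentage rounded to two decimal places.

Unemployment rate ≈ 2.89%; employment-population ratio ≈ 57.58%.

Labor force = employed + unemployed = 739.84 + 21.99 = 761.83 thousand.
Unemployment rate = 21.99 / 761.83 = 2.89%.
Employment-population ratio = 739.84 / 1,284.89 = 57.58%.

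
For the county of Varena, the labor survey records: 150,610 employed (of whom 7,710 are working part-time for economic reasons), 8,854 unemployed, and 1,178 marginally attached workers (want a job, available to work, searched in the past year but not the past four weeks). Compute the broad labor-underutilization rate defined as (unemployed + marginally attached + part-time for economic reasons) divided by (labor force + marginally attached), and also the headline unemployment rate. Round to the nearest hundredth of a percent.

Labor force = 150,610 + 8,854 = 159,464.
Numerator = 8,854 + 1,178 + 7,710 = 17,742.
Denominator = 159,464 + 1,178 = 160,642.
Broad rate = 17,742 / 160,642 = 11.04%.
Headline unemployment rate = 8,854 / 159,464 = 5.55%.

Broad underutilization rate ≈ 11.04%; headline unemployment rate ≈ 5.55%.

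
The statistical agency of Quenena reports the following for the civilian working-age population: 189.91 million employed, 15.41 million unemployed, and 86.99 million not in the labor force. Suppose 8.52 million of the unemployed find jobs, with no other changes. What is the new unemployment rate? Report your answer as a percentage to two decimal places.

New unemployment rate ≈ 3.36%.

Initially, labor force = 189.91 + 15.41 = 205.32 million, so u = 15.41/205.32 = 7.51%.
After the change, unemployed falls and employed rises by 8.52; labor force unchanged → E = 198.43, U = 6.89, labor force = 205.32 million.
New unemployment rate = 6.89 / 205.32 = 3.36%.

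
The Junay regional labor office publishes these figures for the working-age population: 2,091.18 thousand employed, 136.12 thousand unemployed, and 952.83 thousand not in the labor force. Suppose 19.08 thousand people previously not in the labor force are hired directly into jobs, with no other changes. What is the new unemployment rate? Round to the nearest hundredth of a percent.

Initially, labor force = 2,091.18 + 136.12 = 2,227.30 thousand, so u = 136.12/2,227.30 = 6.11%.
After the change, employed and labor force both rise by 19.08; unemployed unchanged → E = 2,110.26, U = 136.12, labor force = 2,246.38 thousand.
New unemployment rate = 136.12 / 2,246.38 = 6.06%.

New unemployment rate ≈ 6.06%.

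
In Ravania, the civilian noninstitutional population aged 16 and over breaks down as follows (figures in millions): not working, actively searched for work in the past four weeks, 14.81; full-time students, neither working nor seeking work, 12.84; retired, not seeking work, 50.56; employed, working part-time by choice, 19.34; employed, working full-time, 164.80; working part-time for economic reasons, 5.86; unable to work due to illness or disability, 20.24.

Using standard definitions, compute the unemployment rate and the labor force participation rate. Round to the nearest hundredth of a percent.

Employed = 19.34 + 164.80 + 5.86 = 190.00 million (anyone who worked, including part-time for economic reasons, counts as employed).
Unemployed = 14.81 million.
Labor force = 190.00 + 14.81 = 204.81 million.
Not in labor force = 12.84 + 50.56 + 20.24 = 83.64 million (those not working and not actively searching are outside the labor force).
Civilian working-age population = 204.81 + 83.64 = 288.45 million.
Unemployment rate = 14.81 / 204.81 = 7.23%.
Labor force participation rate = 204.81 / 288.45 = 71.00%.

Unemployment rate ≈ 7.23%; labor force participation rate ≈ 71.00%.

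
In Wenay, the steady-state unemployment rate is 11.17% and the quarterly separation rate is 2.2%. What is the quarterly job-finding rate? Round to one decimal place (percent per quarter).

Job-finding rate ≈ 17.5% per quarter.

From u* = s/(s+f): f = s·(1−u)/u.
f = 2.2 × (1 − 0.1117) / 0.1117 = 1.9543 / 0.1117 ≈ 17.5% per quarter.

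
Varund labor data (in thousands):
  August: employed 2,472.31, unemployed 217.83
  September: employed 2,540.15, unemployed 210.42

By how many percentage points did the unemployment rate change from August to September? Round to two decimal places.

August: labor force = 2,472.31 + 217.83 = 2,690.14; u = 217.83/2,690.14 = 8.10%.
September: labor force = 2,540.15 + 210.42 = 2,750.57; u = 210.42/2,750.57 = 7.65%.
Change = 7.65% − 8.10% = −0.45 pp.

The unemployment rate changed by −0.45 percentage points.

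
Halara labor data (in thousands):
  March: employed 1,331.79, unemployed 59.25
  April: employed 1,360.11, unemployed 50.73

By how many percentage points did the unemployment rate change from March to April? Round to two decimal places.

The unemployment rate changed by −0.66 percentage points.

March: labor force = 1,331.79 + 59.25 = 1,391.04; u = 59.25/1,391.04 = 4.26%.
April: labor force = 1,360.11 + 50.73 = 1,410.84; u = 50.73/1,410.84 = 3.60%.
Change = 3.60% − 4.26% = −0.66 pp.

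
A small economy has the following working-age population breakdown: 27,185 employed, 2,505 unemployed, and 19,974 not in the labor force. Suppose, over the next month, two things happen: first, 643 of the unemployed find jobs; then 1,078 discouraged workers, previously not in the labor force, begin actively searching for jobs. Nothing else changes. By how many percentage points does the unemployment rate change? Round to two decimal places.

The unemployment rate changes by +1.12 percentage points.

Initially, labor force = 27,185 + 2,505 = 29,690, so u = 2,505/29,690 = 8.44%.
After the first change, unemployed falls and employed rises by 643; labor force unchanged → E = 27,828, U = 1,862, labor force = 29,690.
After the second change, unemployed and labor force both rise by 1,078 → E = 27,828, U = 2,940, labor force = 30,768.
New unemployment rate = 2,940 / 30,768 = 9.56%.
Change = 9.56% − 8.44% = +1.12 percentage points.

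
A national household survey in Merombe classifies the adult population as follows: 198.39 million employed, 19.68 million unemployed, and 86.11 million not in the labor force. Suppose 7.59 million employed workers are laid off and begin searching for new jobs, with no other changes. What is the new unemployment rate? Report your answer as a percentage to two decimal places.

Initially, labor force = 198.39 + 19.68 = 218.07 million, so u = 19.68/218.07 = 9.02%.
After the change, employed falls and unemployed rises by 7.59; labor force unchanged → E = 190.80, U = 27.27, labor force = 218.07 million.
New unemployment rate = 27.27 / 218.07 = 12.51%.

New unemployment rate ≈ 12.51%.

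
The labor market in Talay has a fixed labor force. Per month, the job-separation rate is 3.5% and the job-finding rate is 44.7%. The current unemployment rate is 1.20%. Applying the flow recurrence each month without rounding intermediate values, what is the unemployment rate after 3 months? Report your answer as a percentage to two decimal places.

With a fixed labor force, u_{t+1} = u_t + s·(1−u_t) − f·u_t = u_t·(1−s−f) + s.
Here 1−s−f = 0.518 and s = 0.035.
u_1 = 0.012000 × 0.518 + 0.035 = 0.041216.
u_2 = 0.041216 × 0.518 + 0.035 = 0.056350.
u_3 = 0.056350 × 0.518 + 0.035 = 0.064189.

Unemployment rate after three months ≈ 6.42%.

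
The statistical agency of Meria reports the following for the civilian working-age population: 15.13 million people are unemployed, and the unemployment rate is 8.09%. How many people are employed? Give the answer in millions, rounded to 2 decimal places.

About 171.89 million are employed.

Labor force = U / u = 15.13 / 0.0809 ≈ 187.02 million.
Employed = labor force − unemployed = 187.02 − 15.13 = 171.89 million.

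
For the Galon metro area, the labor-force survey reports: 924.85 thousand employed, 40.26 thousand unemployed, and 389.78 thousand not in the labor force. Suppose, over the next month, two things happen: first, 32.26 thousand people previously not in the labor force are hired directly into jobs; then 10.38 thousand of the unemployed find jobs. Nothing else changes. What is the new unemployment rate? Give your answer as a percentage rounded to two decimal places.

New unemployment rate ≈ 3.00%.

Initially, labor force = 924.85 + 40.26 = 965.11 thousand, so u = 40.26/965.11 = 4.17%.
After the first change, employed and labor force both rise by 32.26; unemployed unchanged → E = 957.11, U = 40.26, labor force = 997.37 thousand.
After the second change, unemployed falls and employed rises by 10.38; labor force unchanged → E = 967.49, U = 29.88, labor force = 997.37 thousand.
New unemployment rate = 29.88 / 997.37 = 3.00%.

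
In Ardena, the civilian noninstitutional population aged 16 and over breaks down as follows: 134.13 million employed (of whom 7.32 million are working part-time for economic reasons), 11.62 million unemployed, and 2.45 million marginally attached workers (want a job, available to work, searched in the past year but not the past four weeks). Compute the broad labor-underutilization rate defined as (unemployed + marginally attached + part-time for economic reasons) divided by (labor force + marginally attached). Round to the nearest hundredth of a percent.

Labor force = 134.13 + 11.62 = 145.75 million.
Numerator = 11.62 + 2.45 + 7.32 = 21.39 million.
Denominator = 145.75 + 2.45 = 148.20 million.
Broad rate = 21.39 / 148.20 = 14.43%.

Broad underutilization rate ≈ 14.43%.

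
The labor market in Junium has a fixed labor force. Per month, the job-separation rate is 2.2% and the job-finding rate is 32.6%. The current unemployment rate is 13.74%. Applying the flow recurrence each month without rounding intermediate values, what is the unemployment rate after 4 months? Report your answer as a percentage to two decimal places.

With a fixed labor force, u_{t+1} = u_t + s·(1−u_t) − f·u_t = u_t·(1−s−f) + s.
Here 1−s−f = 0.652 and s = 0.022.
u_1 = 0.137400 × 0.652 + 0.022 = 0.111585.
u_2 = 0.111585 × 0.652 + 0.022 = 0.094753.
u_3 = 0.094753 × 0.652 + 0.022 = 0.083779.
u_4 = 0.083779 × 0.652 + 0.022 = 0.076624.

Unemployment rate after four months ≈ 7.66%.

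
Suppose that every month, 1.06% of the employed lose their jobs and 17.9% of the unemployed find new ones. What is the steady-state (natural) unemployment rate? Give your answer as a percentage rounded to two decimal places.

Steady-state unemployment rate ≈ 5.59%.

At steady state the flows balance: s·E = f·U, so U/(E+U) = s/(s+f).
u* = 1.06 / (1.06 + 17.9) = 1.06 / 18.96 = 5.59%.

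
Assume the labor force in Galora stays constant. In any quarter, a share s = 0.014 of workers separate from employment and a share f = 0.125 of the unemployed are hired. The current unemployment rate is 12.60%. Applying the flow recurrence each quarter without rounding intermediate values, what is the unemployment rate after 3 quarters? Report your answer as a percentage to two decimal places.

With a fixed labor force, u_{t+1} = u_t + s·(1−u_t) − f·u_t = u_t·(1−s−f) + s.
Here 1−s−f = 0.861 and s = 0.014.
u_1 = 0.126000 × 0.861 + 0.014 = 0.122486.
u_2 = 0.122486 × 0.861 + 0.014 = 0.119460.
u_3 = 0.119460 × 0.861 + 0.014 = 0.116855.

Unemployment rate after three quarters ≈ 11.69%.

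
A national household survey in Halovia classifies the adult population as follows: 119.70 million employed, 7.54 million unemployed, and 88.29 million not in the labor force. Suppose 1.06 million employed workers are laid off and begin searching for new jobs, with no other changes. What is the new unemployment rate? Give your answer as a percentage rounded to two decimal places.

New unemployment rate ≈ 6.76%.

Initially, labor force = 119.70 + 7.54 = 127.24 million, so u = 7.54/127.24 = 5.93%.
After the change, employed falls and unemployed rises by 1.06; labor force unchanged → E = 118.64, U = 8.60, labor force = 127.24 million.
New unemployment rate = 8.60 / 127.24 = 6.76%.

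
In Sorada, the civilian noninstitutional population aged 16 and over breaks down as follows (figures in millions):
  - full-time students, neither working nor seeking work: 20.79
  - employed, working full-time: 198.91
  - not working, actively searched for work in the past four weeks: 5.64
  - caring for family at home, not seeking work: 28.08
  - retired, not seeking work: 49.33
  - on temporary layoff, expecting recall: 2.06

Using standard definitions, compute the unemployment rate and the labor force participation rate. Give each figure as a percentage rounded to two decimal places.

Unemployment rate ≈ 3.73%; labor force participation rate ≈ 67.78%.

Employed = 198.91 million.
Unemployed = 5.64 + 2.06 = 7.70 million (jobless and actively searching, or on temporary layoff).
Labor force = 198.91 + 7.70 = 206.61 million.
Not in labor force = 20.79 + 28.08 + 49.33 = 98.20 million (those not working and not actively searching are outside the labor force).
Civilian working-age population = 206.61 + 98.20 = 304.81 million.
Unemployment rate = 7.70 / 206.61 = 3.73%.
Labor force participation rate = 206.61 / 304.81 = 67.78%.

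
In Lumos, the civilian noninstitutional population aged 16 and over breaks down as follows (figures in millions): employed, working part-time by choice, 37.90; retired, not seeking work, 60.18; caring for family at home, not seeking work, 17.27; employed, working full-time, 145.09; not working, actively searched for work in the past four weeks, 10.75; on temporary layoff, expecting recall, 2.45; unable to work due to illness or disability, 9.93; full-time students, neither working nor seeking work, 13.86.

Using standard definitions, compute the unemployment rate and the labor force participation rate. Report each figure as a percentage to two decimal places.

Unemployment rate ≈ 6.73%; labor force participation rate ≈ 65.96%.

Employed = 37.90 + 145.09 = 182.99 million.
Unemployed = 10.75 + 2.45 = 13.20 million (jobless and actively searching, or on temporary layoff).
Labor force = 182.99 + 13.20 = 196.19 million.
Not in labor force = 60.18 + 17.27 + 9.93 + 13.86 = 101.24 million (those not working and not actively searching are outside the labor force).
Civilian working-age population = 196.19 + 101.24 = 297.43 million.
Unemployment rate = 13.20 / 196.19 = 6.73%.
Labor force participation rate = 196.19 / 297.43 = 65.96%.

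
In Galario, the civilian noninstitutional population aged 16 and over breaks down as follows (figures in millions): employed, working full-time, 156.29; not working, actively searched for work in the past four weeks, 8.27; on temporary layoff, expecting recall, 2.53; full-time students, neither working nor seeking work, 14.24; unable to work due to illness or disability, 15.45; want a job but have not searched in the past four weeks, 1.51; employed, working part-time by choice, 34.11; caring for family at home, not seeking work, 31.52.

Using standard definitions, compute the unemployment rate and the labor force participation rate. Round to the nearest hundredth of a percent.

Unemployment rate ≈ 5.37%; labor force participation rate ≈ 76.24%.

Employed = 156.29 + 34.11 = 190.40 million.
Unemployed = 8.27 + 2.53 = 10.80 million (jobless and actively searching, or on temporary layoff).
Labor force = 190.40 + 10.80 = 201.20 million.
Not in labor force = 14.24 + 15.45 + 1.51 + 31.52 = 62.72 million (those not working and not actively searching are outside the labor force — including those who want a job but have given up searching).
Civilian working-age population = 201.20 + 62.72 = 263.92 million.
Unemployment rate = 10.80 / 201.20 = 5.37%.
Labor force participation rate = 201.20 / 263.92 = 76.24%.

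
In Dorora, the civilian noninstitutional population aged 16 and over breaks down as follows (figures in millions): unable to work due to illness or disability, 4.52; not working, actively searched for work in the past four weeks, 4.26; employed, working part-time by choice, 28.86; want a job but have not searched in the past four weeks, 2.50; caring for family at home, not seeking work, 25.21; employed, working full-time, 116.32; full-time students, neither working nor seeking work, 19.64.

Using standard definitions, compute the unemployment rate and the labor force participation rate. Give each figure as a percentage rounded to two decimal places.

Unemployment rate ≈ 2.85%; labor force participation rate ≈ 74.23%.

Employed = 28.86 + 116.32 = 145.18 million.
Unemployed = 4.26 million.
Labor force = 145.18 + 4.26 = 149.44 million.
Not in labor force = 4.52 + 2.50 + 25.21 + 19.64 = 51.87 million (those not working and not actively searching are outside the labor force — including those who want a job but have given up searching).
Civilian working-age population = 149.44 + 51.87 = 201.31 million.
Unemployment rate = 4.26 / 149.44 = 2.85%.
Labor force participation rate = 149.44 / 201.31 = 74.23%.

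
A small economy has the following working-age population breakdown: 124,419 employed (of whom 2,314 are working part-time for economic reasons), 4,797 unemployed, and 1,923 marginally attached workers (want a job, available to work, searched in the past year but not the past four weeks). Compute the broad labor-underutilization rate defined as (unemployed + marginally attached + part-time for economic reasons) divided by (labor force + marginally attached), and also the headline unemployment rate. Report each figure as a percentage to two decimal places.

Broad underutilization rate ≈ 6.89%; headline unemployment rate ≈ 3.71%.

Labor force = 124,419 + 4,797 = 129,216.
Numerator = 4,797 + 1,923 + 2,314 = 9,034.
Denominator = 129,216 + 1,923 = 131,139.
Broad rate = 9,034 / 131,139 = 6.89%.
Headline unemployment rate = 4,797 / 129,216 = 3.71%.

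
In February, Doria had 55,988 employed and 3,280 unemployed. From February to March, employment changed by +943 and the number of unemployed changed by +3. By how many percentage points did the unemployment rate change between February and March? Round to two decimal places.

February: labor force = 55,988 + 3,280 = 59,268; u = 3,280/59,268 = 5.53%.
March: labor force = 56,931 + 3,283 = 60,214; u = 3,283/60,214 = 5.45%.
Change = 5.45% − 5.53% = −0.08 pp.

The unemployment rate changed by −0.08 percentage points.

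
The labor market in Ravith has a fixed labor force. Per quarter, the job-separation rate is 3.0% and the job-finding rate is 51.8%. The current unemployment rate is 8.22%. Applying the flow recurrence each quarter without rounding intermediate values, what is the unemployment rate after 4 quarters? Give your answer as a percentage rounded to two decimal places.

Unemployment rate after four quarters ≈ 5.59%.

With a fixed labor force, u_{t+1} = u_t + s·(1−u_t) − f·u_t = u_t·(1−s−f) + s.
Here 1−s−f = 0.452 and s = 0.030.
u_1 = 0.082200 × 0.452 + 0.030 = 0.067154.
u_2 = 0.067154 × 0.452 + 0.030 = 0.060354.
u_3 = 0.060354 × 0.452 + 0.030 = 0.057280.
u_4 = 0.057280 × 0.452 + 0.030 = 0.055891.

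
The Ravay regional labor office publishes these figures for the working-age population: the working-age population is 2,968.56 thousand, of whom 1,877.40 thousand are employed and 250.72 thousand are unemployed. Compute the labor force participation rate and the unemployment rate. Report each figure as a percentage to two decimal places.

Labor force = employed + unemployed = 1,877.40 + 250.72 = 2,128.12 thousand.
Unemployment rate = 250.72 / 2,128.12 = 11.78%.
Labor force participation rate = 2,128.12 / 2,968.56 = 71.69%.

Labor force participation rate ≈ 71.69%; unemployment rate ≈ 11.78%.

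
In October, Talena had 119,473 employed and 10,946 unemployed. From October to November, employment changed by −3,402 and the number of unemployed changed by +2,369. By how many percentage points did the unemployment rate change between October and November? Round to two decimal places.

October: labor force = 119,473 + 10,946 = 130,419; u = 10,946/130,419 = 8.39%.
November: labor force = 116,071 + 13,315 = 129,386; u = 13,315/129,386 = 10.29%.
Change = 10.29% − 8.39% = +1.90 pp.

The unemployment rate changed by +1.90 percentage points.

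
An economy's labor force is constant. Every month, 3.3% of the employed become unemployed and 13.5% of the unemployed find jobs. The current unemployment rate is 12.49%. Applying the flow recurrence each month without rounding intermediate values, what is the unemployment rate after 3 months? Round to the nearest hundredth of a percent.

Unemployment rate after three months ≈ 15.52%.

With a fixed labor force, u_{t+1} = u_t + s·(1−u_t) − f·u_t = u_t·(1−s−f) + s.
Here 1−s−f = 0.832 and s = 0.033.
u_1 = 0.124900 × 0.832 + 0.033 = 0.136917.
u_2 = 0.136917 × 0.832 + 0.033 = 0.146915.
u_3 = 0.146915 × 0.832 + 0.033 = 0.155233.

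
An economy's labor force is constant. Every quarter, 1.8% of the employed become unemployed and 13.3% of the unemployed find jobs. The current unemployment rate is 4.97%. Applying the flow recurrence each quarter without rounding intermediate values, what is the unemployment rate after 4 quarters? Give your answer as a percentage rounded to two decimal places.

With a fixed labor force, u_{t+1} = u_t + s·(1−u_t) − f·u_t = u_t·(1−s−f) + s.
Here 1−s−f = 0.849 and s = 0.018.
u_1 = 0.049700 × 0.849 + 0.018 = 0.060195.
u_2 = 0.060195 × 0.849 + 0.018 = 0.069106.
u_3 = 0.069106 × 0.849 + 0.018 = 0.076671.
u_4 = 0.076671 × 0.849 + 0.018 = 0.083094.

Unemployment rate after four quarters ≈ 8.31%.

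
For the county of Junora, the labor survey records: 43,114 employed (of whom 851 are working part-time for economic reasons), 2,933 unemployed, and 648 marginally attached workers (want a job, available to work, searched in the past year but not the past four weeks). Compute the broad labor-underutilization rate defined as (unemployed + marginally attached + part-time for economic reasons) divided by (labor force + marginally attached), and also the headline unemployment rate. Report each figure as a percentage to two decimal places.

Broad underutilization rate ≈ 9.49%; headline unemployment rate ≈ 6.37%.

Labor force = 43,114 + 2,933 = 46,047.
Numerator = 2,933 + 648 + 851 = 4,432.
Denominator = 46,047 + 648 = 46,695.
Broad rate = 4,432 / 46,695 = 9.49%.
Headline unemployment rate = 2,933 / 46,047 = 6.37%.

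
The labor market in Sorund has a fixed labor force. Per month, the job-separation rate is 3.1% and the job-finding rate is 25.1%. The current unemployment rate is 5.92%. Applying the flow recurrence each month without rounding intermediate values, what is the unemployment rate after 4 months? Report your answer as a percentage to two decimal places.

Unemployment rate after four months ≈ 9.64%.

With a fixed labor force, u_{t+1} = u_t + s·(1−u_t) − f·u_t = u_t·(1−s−f) + s.
Here 1−s−f = 0.718 and s = 0.031.
u_1 = 0.059200 × 0.718 + 0.031 = 0.073506.
u_2 = 0.073506 × 0.718 + 0.031 = 0.083777.
u_3 = 0.083777 × 0.718 + 0.031 = 0.091152.
u_4 = 0.091152 × 0.718 + 0.031 = 0.096447.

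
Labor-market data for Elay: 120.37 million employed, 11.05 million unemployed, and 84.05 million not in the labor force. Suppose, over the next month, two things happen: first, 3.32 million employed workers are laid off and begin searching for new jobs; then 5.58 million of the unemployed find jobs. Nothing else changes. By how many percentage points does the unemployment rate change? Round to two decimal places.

Initially, labor force = 120.37 + 11.05 = 131.42 million, so u = 11.05/131.42 = 8.41%.
After the first change, employed falls and unemployed rises by 3.32; labor force unchanged → E = 117.05, U = 14.37, labor force = 131.42 million.
After the second change, unemployed falls and employed rises by 5.58; labor force unchanged → E = 122.63, U = 8.79, labor force = 131.42 million.
New unemployment rate = 8.79 / 131.42 = 6.69%.
Change = 6.69% − 8.41% = −1.72 percentage points.

The unemployment rate changes by −1.72 percentage points.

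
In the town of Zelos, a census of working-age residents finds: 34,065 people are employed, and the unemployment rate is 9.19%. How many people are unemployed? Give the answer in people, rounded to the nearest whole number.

Let U be the number unemployed. The labor force is E + U, and U/(E+U) = 0.0919.
So U = 0.0919 × 34,065 / (1 − 0.0919) = 3130.57 / 0.9081 ≈ 3,447.

About 3,447 are unemployed.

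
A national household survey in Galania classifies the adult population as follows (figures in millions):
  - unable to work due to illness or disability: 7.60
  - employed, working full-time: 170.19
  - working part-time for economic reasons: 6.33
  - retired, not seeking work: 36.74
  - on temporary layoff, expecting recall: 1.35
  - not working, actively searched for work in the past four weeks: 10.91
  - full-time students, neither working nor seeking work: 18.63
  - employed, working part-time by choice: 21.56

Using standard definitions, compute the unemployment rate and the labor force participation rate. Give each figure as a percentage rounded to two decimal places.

Unemployment rate ≈ 5.83%; labor force participation rate ≈ 76.96%.

Employed = 170.19 + 6.33 + 21.56 = 198.08 million (anyone who worked, including part-time for economic reasons, counts as employed).
Unemployed = 1.35 + 10.91 = 12.26 million (jobless and actively searching, or on temporary layoff).
Labor force = 198.08 + 12.26 = 210.34 million.
Not in labor force = 7.60 + 36.74 + 18.63 = 62.97 million (those not working and not actively searching are outside the labor force).
Civilian working-age population = 210.34 + 62.97 = 273.31 million.
Unemployment rate = 12.26 / 210.34 = 5.83%.
Labor force participation rate = 210.34 / 273.31 = 76.96%.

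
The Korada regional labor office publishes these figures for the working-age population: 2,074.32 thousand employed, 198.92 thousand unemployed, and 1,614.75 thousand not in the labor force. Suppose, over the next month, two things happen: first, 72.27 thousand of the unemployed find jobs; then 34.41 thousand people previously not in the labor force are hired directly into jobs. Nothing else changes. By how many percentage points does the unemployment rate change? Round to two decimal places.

Initially, labor force = 2,074.32 + 198.92 = 2,273.24 thousand, so u = 198.92/2,273.24 = 8.75%.
After the first change, unemployed falls and employed rises by 72.27; labor force unchanged → E = 2,146.59, U = 126.65, labor force = 2,273.24 thousand.
After the second change, employed and labor force both rise by 34.41; unemployed unchanged → E = 2,181.00, U = 126.65, labor force = 2,307.65 thousand.
New unemployment rate = 126.65 / 2,307.65 = 5.49%.
Change = 5.49% − 8.75% = −3.26 percentage points.

The unemployment rate changes by −3.26 percentage points.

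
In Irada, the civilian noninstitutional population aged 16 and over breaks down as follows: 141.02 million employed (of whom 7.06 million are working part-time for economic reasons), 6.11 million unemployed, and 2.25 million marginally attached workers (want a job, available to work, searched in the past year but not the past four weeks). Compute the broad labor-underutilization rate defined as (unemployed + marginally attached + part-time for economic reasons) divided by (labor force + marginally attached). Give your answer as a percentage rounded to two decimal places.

Labor force = 141.02 + 6.11 = 147.13 million.
Numerator = 6.11 + 2.25 + 7.06 = 15.42 million.
Denominator = 147.13 + 2.25 = 149.38 million.
Broad rate = 15.42 / 149.38 = 10.32%.

Broad underutilization rate ≈ 10.32%.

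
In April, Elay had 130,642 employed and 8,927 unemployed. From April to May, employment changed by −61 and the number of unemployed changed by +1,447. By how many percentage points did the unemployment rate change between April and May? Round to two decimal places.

The unemployment rate changed by +0.96 percentage points.

April: labor force = 130,642 + 8,927 = 139,569; u = 8,927/139,569 = 6.40%.
May: labor force = 130,581 + 10,374 = 140,955; u = 10,374/140,955 = 7.36%.
Change = 7.36% − 6.40% = +0.96 pp.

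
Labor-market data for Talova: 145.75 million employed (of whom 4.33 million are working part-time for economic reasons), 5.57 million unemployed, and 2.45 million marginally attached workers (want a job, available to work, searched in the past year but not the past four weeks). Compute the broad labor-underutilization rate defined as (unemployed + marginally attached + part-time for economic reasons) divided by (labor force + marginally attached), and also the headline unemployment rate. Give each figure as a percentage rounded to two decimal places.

Broad underutilization rate ≈ 8.03%; headline unemployment rate ≈ 3.68%.

Labor force = 145.75 + 5.57 = 151.32 million.
Numerator = 5.57 + 2.45 + 4.33 = 12.35 million.
Denominator = 151.32 + 2.45 = 153.77 million.
Broad rate = 12.35 / 153.77 = 8.03%.
Headline unemployment rate = 5.57 / 151.32 = 3.68%.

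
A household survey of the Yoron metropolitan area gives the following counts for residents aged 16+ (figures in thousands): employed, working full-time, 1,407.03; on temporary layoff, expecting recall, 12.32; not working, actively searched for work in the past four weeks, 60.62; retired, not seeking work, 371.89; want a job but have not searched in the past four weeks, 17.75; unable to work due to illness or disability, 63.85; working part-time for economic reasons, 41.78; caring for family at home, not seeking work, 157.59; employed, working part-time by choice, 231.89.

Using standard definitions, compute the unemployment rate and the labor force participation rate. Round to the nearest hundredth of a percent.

Employed = 1,407.03 + 41.78 + 231.89 = 1,680.70 thousand (anyone who worked, including part-time for economic reasons, counts as employed).
Unemployed = 12.32 + 60.62 = 72.94 thousand (jobless and actively searching, or on temporary layoff).
Labor force = 1,680.70 + 72.94 = 1,753.64 thousand.
Not in labor force = 371.89 + 17.75 + 63.85 + 157.59 = 611.08 thousand (those not working and not actively searching are outside the labor force — including those who want a job but have given up searching).
Civilian working-age population = 1,753.64 + 611.08 = 2,364.72 thousand.
Unemployment rate = 72.94 / 1,753.64 = 4.16%.
Labor force participation rate = 1,753.64 / 2,364.72 = 74.16%.

Unemployment rate ≈ 4.16%; labor force participation rate ≈ 74.16%.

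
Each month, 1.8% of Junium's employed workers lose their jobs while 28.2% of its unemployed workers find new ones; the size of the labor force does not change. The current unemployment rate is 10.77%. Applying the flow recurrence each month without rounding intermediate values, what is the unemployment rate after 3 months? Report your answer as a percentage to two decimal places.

Unemployment rate after three months ≈ 7.64%.

With a fixed labor force, u_{t+1} = u_t + s·(1−u_t) − f·u_t = u_t·(1−s−f) + s.
Here 1−s−f = 0.700 and s = 0.018.
u_1 = 0.107700 × 0.700 + 0.018 = 0.093390.
u_2 = 0.093390 × 0.700 + 0.018 = 0.083373.
u_3 = 0.083373 × 0.700 + 0.018 = 0.076361.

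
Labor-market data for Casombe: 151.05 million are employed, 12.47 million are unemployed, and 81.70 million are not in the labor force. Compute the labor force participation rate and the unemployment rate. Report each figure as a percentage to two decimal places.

Labor force participation rate ≈ 66.68%; unemployment rate ≈ 7.63%.

Labor force = employed + unemployed = 151.05 + 12.47 = 163.52 million.
Working-age population = 163.52 + 81.70 = 245.22 million.
Unemployment rate = 12.47 / 163.52 = 7.63%.
Labor force participation rate = 163.52 / 245.22 = 66.68%.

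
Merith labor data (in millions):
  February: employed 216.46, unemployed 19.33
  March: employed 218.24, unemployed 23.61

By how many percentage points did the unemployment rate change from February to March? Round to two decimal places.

February: labor force = 216.46 + 19.33 = 235.79; u = 19.33/235.79 = 8.20%.
March: labor force = 218.24 + 23.61 = 241.85; u = 23.61/241.85 = 9.76%.
Change = 9.76% − 8.20% = +1.56 pp.

The unemployment rate changed by +1.56 percentage points.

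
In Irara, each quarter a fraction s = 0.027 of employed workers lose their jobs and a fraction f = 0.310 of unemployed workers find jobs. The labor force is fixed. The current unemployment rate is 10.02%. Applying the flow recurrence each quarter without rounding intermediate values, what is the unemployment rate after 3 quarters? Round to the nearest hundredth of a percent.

Unemployment rate after three quarters ≈ 8.60%.

With a fixed labor force, u_{t+1} = u_t + s·(1−u_t) − f·u_t = u_t·(1−s−f) + s.
Here 1−s−f = 0.663 and s = 0.027.
u_1 = 0.100200 × 0.663 + 0.027 = 0.093433.
u_2 = 0.093433 × 0.663 + 0.027 = 0.088946.
u_3 = 0.088946 × 0.663 + 0.027 = 0.085971.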